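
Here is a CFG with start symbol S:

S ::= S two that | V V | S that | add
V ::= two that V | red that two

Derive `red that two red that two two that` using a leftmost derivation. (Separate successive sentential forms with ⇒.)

S ⇒ S two that   [S ::= S two that]
S two that ⇒ V V two that   [S ::= V V]
V V two that ⇒ red that two V two that   [V ::= red that two]
red that two V two that ⇒ red that two red that two two that   [V ::= red that two]

S ⇒ S two that ⇒ V V two that ⇒ red that two V two that ⇒ red that two red that two two that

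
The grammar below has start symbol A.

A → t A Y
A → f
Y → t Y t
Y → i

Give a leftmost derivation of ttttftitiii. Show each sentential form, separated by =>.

A => tAY   [A → t A Y]
tAY => ttAYY   [A → t A Y]
ttAYY => tttAYYY   [A → t A Y]
tttAYYY => ttttAYYYY   [A → t A Y]
ttttAYYYY => ttttfYYYY   [A → f]
ttttfYYYY => ttttftYtYYY   [Y → t Y t]
ttttftYtYYY => ttttftitYYY   [Y → i]
ttttftitYYY => ttttftitiYY   [Y → i]
ttttftitiYY => ttttftitiiY   [Y → i]
ttttftitiiY => ttttftitiii   [Y → i]

A => tAY => ttAYY => tttAYYY => ttttAYYYY => ttttfYYYY => ttttftYtYYY => ttttftitYYY => ttttftitiYY => ttttftitiiY => ttttftitiii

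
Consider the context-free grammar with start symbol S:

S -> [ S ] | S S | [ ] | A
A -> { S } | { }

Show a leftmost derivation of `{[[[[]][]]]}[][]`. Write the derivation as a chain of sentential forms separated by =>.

S => SS   [S -> S S]
SS => SSS   [S -> S S]
SSS => ASS   [S -> A]
ASS => {S}SS   [A -> { S }]
{S}SS => {[S]}SS   [S -> [ S ]]
{[S]}SS => {[[S]]}SS   [S -> [ S ]]
{[[S]]}SS => {[[SS]]}SS   [S -> S S]
{[[SS]]}SS => {[[[S]S]]}SS   [S -> [ S ]]
{[[[S]S]]}SS => {[[[[]]S]]}SS   [S -> [ ]]
{[[[[]]S]]}SS => {[[[[]][]]]}SS   [S -> [ ]]
{[[[[]][]]]}SS => {[[[[]][]]]}[]S   [S -> [ ]]
{[[[[]][]]]}[]S => {[[[[]][]]]}[][]   [S -> [ ]]

S => SS => SSS => ASS => {S}SS => {[S]}SS => {[[S]]}SS => {[[SS]]}SS => {[[[S]S]]}SS => {[[[[]]S]]}SS => {[[[[]][]]]}SS => {[[[[]][]]]}[]S => {[[[[]][]]]}[][]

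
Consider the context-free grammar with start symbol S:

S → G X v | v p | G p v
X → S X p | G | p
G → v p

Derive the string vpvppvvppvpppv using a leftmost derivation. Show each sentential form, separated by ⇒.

S⇒GXv⇒vpXv⇒vpSXpv⇒vpGXvXpv⇒vpvpXvXpv⇒vpvppvXpv⇒vpvppvSXppv⇒vpvppvGpvXppv⇒vpvppvvppvXppv⇒vpvppvvppvpppv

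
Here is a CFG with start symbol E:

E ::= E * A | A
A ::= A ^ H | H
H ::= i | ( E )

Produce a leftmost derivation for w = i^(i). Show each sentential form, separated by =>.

E => A => A^H => H^H => i^H => i^(E) => i^(A) => i^(H) => i^(i)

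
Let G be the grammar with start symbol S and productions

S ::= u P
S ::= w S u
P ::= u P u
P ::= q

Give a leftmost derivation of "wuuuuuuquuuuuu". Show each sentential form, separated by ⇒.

S⇒wSu⇒wuPu⇒wuuPuu⇒wuuuPuuu⇒wuuuuPuuuu⇒wuuuuuPuuuuu⇒wuuuuuuPuuuuuu⇒wuuuuuuquuuuuu

S ⇒ wSu   [S ::= w S u]
wSu ⇒ wuPu   [S ::= u P]
wuPu ⇒ wuuPuu   [P ::= u P u]
wuuPuu ⇒ wuuuPuuu   [P ::= u P u]
wuuuPuuu ⇒ wuuuuPuuuu   [P ::= u P u]
wuuuuPuuuu ⇒ wuuuuuPuuuuu   [P ::= u P u]
wuuuuuPuuuuu ⇒ wuuuuuuPuuuuuu   [P ::= u P u]
wuuuuuuPuuuuuu ⇒ wuuuuuuquuuuuu   [P ::= q]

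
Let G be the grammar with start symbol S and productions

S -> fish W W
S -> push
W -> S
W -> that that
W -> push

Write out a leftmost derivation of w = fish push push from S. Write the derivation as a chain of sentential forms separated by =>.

S => fish W W => fish push W => fish push push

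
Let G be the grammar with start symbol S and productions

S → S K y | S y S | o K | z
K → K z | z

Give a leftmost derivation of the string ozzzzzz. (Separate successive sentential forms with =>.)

S => oK   [S → o K]
oK => oKz   [K → K z]
oKz => oKzz   [K → K z]
oKzz => oKzzz   [K → K z]
oKzzz => oKzzzz   [K → K z]
oKzzzz => oKzzzzz   [K → K z]
oKzzzzz => ozzzzzz   [K → z]

S => oK => oKz => oKzz => oKzzz => oKzzzz => oKzzzzz => ozzzzzz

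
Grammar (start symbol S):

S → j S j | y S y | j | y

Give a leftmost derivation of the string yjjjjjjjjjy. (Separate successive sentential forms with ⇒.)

S⇒ySy⇒yjSjy⇒yjjSjjy⇒yjjjSjjjy⇒yjjjjSjjjjy⇒yjjjjjjjjjy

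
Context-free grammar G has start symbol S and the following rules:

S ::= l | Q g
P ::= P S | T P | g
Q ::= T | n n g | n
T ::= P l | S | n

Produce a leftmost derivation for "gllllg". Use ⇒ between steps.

S ⇒ Qg ⇒ Tg ⇒ Plg ⇒ PSlg ⇒ PSSlg ⇒ PSSSlg ⇒ gSSSlg ⇒ glSSlg ⇒ gllSlg ⇒ gllllg

S ⇒ Qg   [S ::= Q g]
Qg ⇒ Tg   [Q ::= T]
Tg ⇒ Plg   [T ::= P l]
Plg ⇒ PSlg   [P ::= P S]
PSlg ⇒ PSSlg   [P ::= P S]
PSSlg ⇒ PSSSlg   [P ::= P S]
PSSSlg ⇒ gSSSlg   [P ::= g]
gSSSlg ⇒ glSSlg   [S ::= l]
glSSlg ⇒ gllSlg   [S ::= l]
gllSlg ⇒ gllllg   [S ::= l]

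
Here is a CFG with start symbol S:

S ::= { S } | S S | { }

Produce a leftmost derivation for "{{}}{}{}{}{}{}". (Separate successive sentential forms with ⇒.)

S ⇒ SS ⇒ SSS ⇒ {S}SS ⇒ {{}}SS ⇒ {{}}SSS ⇒ {{}}SSSS ⇒ {{}}SSSSS ⇒ {{}}{}SSSS ⇒ {{}}{}{}SSS ⇒ {{}}{}{}{}SS ⇒ {{}}{}{}{}{}S ⇒ {{}}{}{}{}{}{}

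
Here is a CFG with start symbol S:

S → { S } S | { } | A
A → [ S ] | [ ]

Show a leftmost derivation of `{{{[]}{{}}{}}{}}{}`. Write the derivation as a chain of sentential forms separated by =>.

S => {S}S => {{S}S}S => {{{S}S}S}S => {{{A}S}S}S => {{{[]}S}S}S => {{{[]}{S}S}S}S => {{{[]}{{}}S}S}S => {{{[]}{{}}{}}S}S => {{{[]}{{}}{}}{}}S => {{{[]}{{}}{}}{}}{}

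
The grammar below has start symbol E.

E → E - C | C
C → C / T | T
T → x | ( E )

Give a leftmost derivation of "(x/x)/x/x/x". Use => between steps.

E => C   [E → C]
C => C/T   [C → C / T]
C/T => C/T/T   [C → C / T]
C/T/T => C/T/T/T   [C → C / T]
C/T/T/T => T/T/T/T   [C → T]
T/T/T/T => (E)/T/T/T   [T → ( E )]
(E)/T/T/T => (C)/T/T/T   [E → C]
(C)/T/T/T => (C/T)/T/T/T   [C → C / T]
(C/T)/T/T/T => (T/T)/T/T/T   [C → T]
(T/T)/T/T/T => (x/T)/T/T/T   [T → x]
(x/T)/T/T/T => (x/x)/T/T/T   [T → x]
(x/x)/T/T/T => (x/x)/x/T/T   [T → x]
(x/x)/x/T/T => (x/x)/x/x/T   [T → x]
(x/x)/x/x/T => (x/x)/x/x/x   [T → x]

E => C => C/T => C/T/T => C/T/T/T => T/T/T/T => (E)/T/T/T => (C)/T/T/T => (C/T)/T/T/T => (T/T)/T/T/T => (x/T)/T/T/T => (x/x)/T/T/T => (x/x)/x/T/T => (x/x)/x/x/T => (x/x)/x/x/x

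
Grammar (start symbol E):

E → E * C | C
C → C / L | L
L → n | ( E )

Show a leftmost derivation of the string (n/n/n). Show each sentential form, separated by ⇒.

E ⇒ C   [E → C]
C ⇒ L   [C → L]
L ⇒ (E)   [L → ( E )]
(E) ⇒ (C)   [E → C]
(C) ⇒ (C/L)   [C → C / L]
(C/L) ⇒ (C/L/L)   [C → C / L]
(C/L/L) ⇒ (L/L/L)   [C → L]
(L/L/L) ⇒ (n/L/L)   [L → n]
(n/L/L) ⇒ (n/n/L)   [L → n]
(n/n/L) ⇒ (n/n/n)   [L → n]

E ⇒ C ⇒ L ⇒ (E) ⇒ (C) ⇒ (C/L) ⇒ (C/L/L) ⇒ (L/L/L) ⇒ (n/L/L) ⇒ (n/n/L) ⇒ (n/n/n)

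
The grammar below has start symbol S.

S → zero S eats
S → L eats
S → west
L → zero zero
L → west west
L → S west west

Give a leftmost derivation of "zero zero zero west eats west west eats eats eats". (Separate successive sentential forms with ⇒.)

S ⇒ zero S eats ⇒ zero zero S eats eats ⇒ zero zero L eats eats eats ⇒ zero zero S west west eats eats eats ⇒ zero zero zero S eats west west eats eats eats ⇒ zero zero zero west eats west west eats eats eats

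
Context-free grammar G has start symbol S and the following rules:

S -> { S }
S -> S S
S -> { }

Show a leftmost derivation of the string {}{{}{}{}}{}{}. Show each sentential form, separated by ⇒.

S⇒SS⇒SSS⇒SSSS⇒{}SSS⇒{}{S}SS⇒{}{SS}SS⇒{}{SSS}SS⇒{}{{}SS}SS⇒{}{{}{}S}SS⇒{}{{}{}{}}SS⇒{}{{}{}{}}{}S⇒{}{{}{}{}}{}{}

S ⇒ SS   [S -> S S]
SS ⇒ SSS   [S -> S S]
SSS ⇒ SSSS   [S -> S S]
SSSS ⇒ {}SSS   [S -> { }]
{}SSS ⇒ {}{S}SS   [S -> { S }]
{}{S}SS ⇒ {}{SS}SS   [S -> S S]
{}{SS}SS ⇒ {}{SSS}SS   [S -> S S]
{}{SSS}SS ⇒ {}{{}SS}SS   [S -> { }]
{}{{}SS}SS ⇒ {}{{}{}S}SS   [S -> { }]
{}{{}{}S}SS ⇒ {}{{}{}{}}SS   [S -> { }]
{}{{}{}{}}SS ⇒ {}{{}{}{}}{}S   [S -> { }]
{}{{}{}{}}{}S ⇒ {}{{}{}{}}{}{}   [S -> { }]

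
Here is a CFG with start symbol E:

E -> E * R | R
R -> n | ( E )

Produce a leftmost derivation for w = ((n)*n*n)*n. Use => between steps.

E=>E*R=>R*R=>(E)*R=>(E*R)*R=>(E*R*R)*R=>(R*R*R)*R=>((E)*R*R)*R=>((R)*R*R)*R=>((n)*R*R)*R=>((n)*n*R)*R=>((n)*n*n)*R=>((n)*n*n)*n

E => E*R   [E -> E * R]
E*R => R*R   [E -> R]
R*R => (E)*R   [R -> ( E )]
(E)*R => (E*R)*R   [E -> E * R]
(E*R)*R => (E*R*R)*R   [E -> E * R]
(E*R*R)*R => (R*R*R)*R   [E -> R]
(R*R*R)*R => ((E)*R*R)*R   [R -> ( E )]
((E)*R*R)*R => ((R)*R*R)*R   [E -> R]
((R)*R*R)*R => ((n)*R*R)*R   [R -> n]
((n)*R*R)*R => ((n)*n*R)*R   [R -> n]
((n)*n*R)*R => ((n)*n*n)*R   [R -> n]
((n)*n*n)*R => ((n)*n*n)*n   [R -> n]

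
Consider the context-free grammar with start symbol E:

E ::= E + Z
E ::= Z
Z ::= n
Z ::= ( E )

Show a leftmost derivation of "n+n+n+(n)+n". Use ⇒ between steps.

E ⇒ E+Z ⇒ E+Z+Z ⇒ E+Z+Z+Z ⇒ E+Z+Z+Z+Z ⇒ Z+Z+Z+Z+Z ⇒ n+Z+Z+Z+Z ⇒ n+n+Z+Z+Z ⇒ n+n+n+Z+Z ⇒ n+n+n+(E)+Z ⇒ n+n+n+(Z)+Z ⇒ n+n+n+(n)+Z ⇒ n+n+n+(n)+n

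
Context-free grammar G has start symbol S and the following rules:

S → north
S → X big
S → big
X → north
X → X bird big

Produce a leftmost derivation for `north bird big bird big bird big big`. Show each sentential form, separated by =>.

S => X big => X bird big big => X bird big bird big big => X bird big bird big bird big big => north bird big bird big bird big big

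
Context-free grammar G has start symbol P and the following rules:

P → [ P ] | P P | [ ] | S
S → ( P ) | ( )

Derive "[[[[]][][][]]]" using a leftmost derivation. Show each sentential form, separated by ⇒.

P ⇒ [P]   [P → [ P ]]
[P] ⇒ [[P]]   [P → [ P ]]
[[P]] ⇒ [[PP]]   [P → P P]
[[PP]] ⇒ [[PPP]]   [P → P P]
[[PPP]] ⇒ [[PPPP]]   [P → P P]
[[PPPP]] ⇒ [[[P]PPP]]   [P → [ P ]]
[[[P]PPP]] ⇒ [[[[]]PPP]]   [P → [ ]]
[[[[]]PPP]] ⇒ [[[[]][]PP]]   [P → [ ]]
[[[[]][]PP]] ⇒ [[[[]][][]P]]   [P → [ ]]
[[[[]][][]P]] ⇒ [[[[]][][][]]]   [P → [ ]]

P ⇒ [P] ⇒ [[P]] ⇒ [[PP]] ⇒ [[PPP]] ⇒ [[PPPP]] ⇒ [[[P]PPP]] ⇒ [[[[]]PPP]] ⇒ [[[[]][]PP]] ⇒ [[[[]][][]P]] ⇒ [[[[]][][][]]]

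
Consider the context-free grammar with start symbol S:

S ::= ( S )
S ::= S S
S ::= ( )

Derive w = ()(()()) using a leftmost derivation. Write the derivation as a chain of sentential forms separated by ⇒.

S ⇒ SS ⇒ ()S ⇒ ()(S) ⇒ ()(SS) ⇒ ()(()S) ⇒ ()(()())

S ⇒ SS   [S ::= S S]
SS ⇒ ()S   [S ::= ( )]
()S ⇒ ()(S)   [S ::= ( S )]
()(S) ⇒ ()(SS)   [S ::= S S]
()(SS) ⇒ ()(()S)   [S ::= ( )]
()(()S) ⇒ ()(()())   [S ::= ( )]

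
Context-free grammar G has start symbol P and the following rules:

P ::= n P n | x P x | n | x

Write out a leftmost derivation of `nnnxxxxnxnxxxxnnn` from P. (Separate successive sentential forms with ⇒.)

P ⇒ nPn   [P ::= n P n]
nPn ⇒ nnPnn   [P ::= n P n]
nnPnn ⇒ nnnPnnn   [P ::= n P n]
nnnPnnn ⇒ nnnxPxnnn   [P ::= x P x]
nnnxPxnnn ⇒ nnnxxPxxnnn   [P ::= x P x]
nnnxxPxxnnn ⇒ nnnxxxPxxxnnn   [P ::= x P x]
nnnxxxPxxxnnn ⇒ nnnxxxxPxxxxnnn   [P ::= x P x]
nnnxxxxPxxxxnnn ⇒ nnnxxxxnPnxxxxnnn   [P ::= n P n]
nnnxxxxnPnxxxxnnn ⇒ nnnxxxxnxnxxxxnnn   [P ::= x]

P ⇒ nPn ⇒ nnPnn ⇒ nnnPnnn ⇒ nnnxPxnnn ⇒ nnnxxPxxnnn ⇒ nnnxxxPxxxnnn ⇒ nnnxxxxPxxxxnnn ⇒ nnnxxxxnPnxxxxnnn ⇒ nnnxxxxnxnxxxxnnn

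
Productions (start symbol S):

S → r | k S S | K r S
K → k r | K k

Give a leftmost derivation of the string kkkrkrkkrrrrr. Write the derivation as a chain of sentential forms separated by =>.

S => kSS   [S → k S S]
kSS => kkSSS   [S → k S S]
kkSSS => kkKrSSS   [S → K r S]
kkKrSSS => kkKkrSSS   [K → K k]
kkKkrSSS => kkkrkrSSS   [K → k r]
kkkrkrSSS => kkkrkrkSSSS   [S → k S S]
kkkrkrkSSSS => kkkrkrkkSSSSS   [S → k S S]
kkkrkrkkSSSSS => kkkrkrkkrSSSS   [S → r]
kkkrkrkkrSSSS => kkkrkrkkrrSSS   [S → r]
kkkrkrkkrrSSS => kkkrkrkkrrrSS   [S → r]
kkkrkrkkrrrSS => kkkrkrkkrrrrS   [S → r]
kkkrkrkkrrrrS => kkkrkrkkrrrrr   [S → r]

S => kSS => kkSSS => kkKrSSS => kkKkrSSS => kkkrkrSSS => kkkrkrkSSSS => kkkrkrkkSSSSS => kkkrkrkkrSSSS => kkkrkrkkrrSSS => kkkrkrkkrrrSS => kkkrkrkkrrrrS => kkkrkrkkrrrrr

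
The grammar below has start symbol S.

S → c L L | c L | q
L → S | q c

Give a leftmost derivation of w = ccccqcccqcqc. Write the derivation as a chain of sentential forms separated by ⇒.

S ⇒ cL   [S → c L]
cL ⇒ cS   [L → S]
cS ⇒ ccL   [S → c L]
ccL ⇒ ccS   [L → S]
ccS ⇒ cccL   [S → c L]
cccL ⇒ cccS   [L → S]
cccS ⇒ ccccLL   [S → c L L]
ccccLL ⇒ ccccqcL   [L → q c]
ccccqcL ⇒ ccccqcS   [L → S]
ccccqcS ⇒ ccccqccLL   [S → c L L]
ccccqccLL ⇒ ccccqccSL   [L → S]
ccccqccSL ⇒ ccccqcccLL   [S → c L]
ccccqcccLL ⇒ ccccqcccqcL   [L → q c]
ccccqcccqcL ⇒ ccccqcccqcqc   [L → q c]

S⇒cL⇒cS⇒ccL⇒ccS⇒cccL⇒cccS⇒ccccLL⇒ccccqcL⇒ccccqcS⇒ccccqccLL⇒ccccqccSL⇒ccccqcccLL⇒ccccqcccqcL⇒ccccqcccqcqc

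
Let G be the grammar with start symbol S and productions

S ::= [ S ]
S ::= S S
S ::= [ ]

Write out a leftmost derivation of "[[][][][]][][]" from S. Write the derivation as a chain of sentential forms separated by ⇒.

S⇒SS⇒SSS⇒[S]SS⇒[SS]SS⇒[[]S]SS⇒[[]SS]SS⇒[[]SSS]SS⇒[[][]SS]SS⇒[[][][]S]SS⇒[[][][][]]SS⇒[[][][][]][]S⇒[[][][][]][][]

S ⇒ SS   [S ::= S S]
SS ⇒ SSS   [S ::= S S]
SSS ⇒ [S]SS   [S ::= [ S ]]
[S]SS ⇒ [SS]SS   [S ::= S S]
[SS]SS ⇒ [[]S]SS   [S ::= [ ]]
[[]S]SS ⇒ [[]SS]SS   [S ::= S S]
[[]SS]SS ⇒ [[]SSS]SS   [S ::= S S]
[[]SSS]SS ⇒ [[][]SS]SS   [S ::= [ ]]
[[][]SS]SS ⇒ [[][][]S]SS   [S ::= [ ]]
[[][][]S]SS ⇒ [[][][][]]SS   [S ::= [ ]]
[[][][][]]SS ⇒ [[][][][]][]S   [S ::= [ ]]
[[][][][]][]S ⇒ [[][][][]][][]   [S ::= [ ]]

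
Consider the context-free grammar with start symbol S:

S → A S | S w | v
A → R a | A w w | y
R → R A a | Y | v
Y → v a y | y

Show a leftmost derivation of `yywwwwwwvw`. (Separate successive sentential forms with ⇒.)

S ⇒ AS ⇒ yS ⇒ ySw ⇒ yASw ⇒ yAwwSw ⇒ yAwwwwSw ⇒ yAwwwwwwSw ⇒ yywwwwwwSw ⇒ yywwwwwwvw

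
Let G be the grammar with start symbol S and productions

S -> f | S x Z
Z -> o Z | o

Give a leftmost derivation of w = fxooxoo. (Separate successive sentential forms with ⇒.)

S⇒SxZ⇒SxZxZ⇒fxZxZ⇒fxoZxZ⇒fxooxZ⇒fxooxoZ⇒fxooxoo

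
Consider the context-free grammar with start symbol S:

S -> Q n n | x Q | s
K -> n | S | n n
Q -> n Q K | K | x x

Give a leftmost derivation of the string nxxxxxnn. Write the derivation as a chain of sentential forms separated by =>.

S=>Qnn=>nQKnn=>nxxKnn=>nxxSnn=>nxxxQnn=>nxxxxxnn

S => Qnn   [S -> Q n n]
Qnn => nQKnn   [Q -> n Q K]
nQKnn => nxxKnn   [Q -> x x]
nxxKnn => nxxSnn   [K -> S]
nxxSnn => nxxxQnn   [S -> x Q]
nxxxQnn => nxxxxxnn   [Q -> x x]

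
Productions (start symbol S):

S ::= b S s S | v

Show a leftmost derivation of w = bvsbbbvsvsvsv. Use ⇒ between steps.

S ⇒ bSsS   [S ::= b S s S]
bSsS ⇒ bvsS   [S ::= v]
bvsS ⇒ bvsbSsS   [S ::= b S s S]
bvsbSsS ⇒ bvsbbSsSsS   [S ::= b S s S]
bvsbbSsSsS ⇒ bvsbbbSsSsSsS   [S ::= b S s S]
bvsbbbSsSsSsS ⇒ bvsbbbvsSsSsS   [S ::= v]
bvsbbbvsSsSsS ⇒ bvsbbbvsvsSsS   [S ::= v]
bvsbbbvsvsSsS ⇒ bvsbbbvsvsvsS   [S ::= v]
bvsbbbvsvsvsS ⇒ bvsbbbvsvsvsv   [S ::= v]

S ⇒ bSsS ⇒ bvsS ⇒ bvsbSsS ⇒ bvsbbSsSsS ⇒ bvsbbbSsSsSsS ⇒ bvsbbbvsSsSsS ⇒ bvsbbbvsvsSsS ⇒ bvsbbbvsvsvsS ⇒ bvsbbbvsvsvsv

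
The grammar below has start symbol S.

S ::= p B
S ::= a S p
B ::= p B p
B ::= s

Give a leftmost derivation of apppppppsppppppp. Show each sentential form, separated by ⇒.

S ⇒ aSp ⇒ apBp ⇒ appBpp ⇒ apppBppp ⇒ appppBpppp ⇒ apppppBppppp ⇒ appppppBpppppp ⇒ apppppppBppppppp ⇒ apppppppsppppppp

S ⇒ aSp   [S ::= a S p]
aSp ⇒ apBp   [S ::= p B]
apBp ⇒ appBpp   [B ::= p B p]
appBpp ⇒ apppBppp   [B ::= p B p]
apppBppp ⇒ appppBpppp   [B ::= p B p]
appppBpppp ⇒ apppppBppppp   [B ::= p B p]
apppppBppppp ⇒ appppppBpppppp   [B ::= p B p]
appppppBpppppp ⇒ apppppppBppppppp   [B ::= p B p]
apppppppBppppppp ⇒ apppppppsppppppp   [B ::= s]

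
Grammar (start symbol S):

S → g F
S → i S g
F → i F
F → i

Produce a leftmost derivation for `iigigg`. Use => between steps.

S => iSg   [S → i S g]
iSg => iiSgg   [S → i S g]
iiSgg => iigFgg   [S → g F]
iigFgg => iigigg   [F → i]

S=>iSg=>iiSgg=>iigFgg=>iigigg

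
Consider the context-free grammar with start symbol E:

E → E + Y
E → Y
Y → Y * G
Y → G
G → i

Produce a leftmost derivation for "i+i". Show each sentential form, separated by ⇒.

E⇒E+Y⇒Y+Y⇒G+Y⇒i+Y⇒i+G⇒i+i

E ⇒ E+Y   [E → E + Y]
E+Y ⇒ Y+Y   [E → Y]
Y+Y ⇒ G+Y   [Y → G]
G+Y ⇒ i+Y   [G → i]
i+Y ⇒ i+G   [Y → G]
i+G ⇒ i+i   [G → i]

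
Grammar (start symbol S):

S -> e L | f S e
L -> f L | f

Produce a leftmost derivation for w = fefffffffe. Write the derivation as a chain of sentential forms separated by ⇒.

S ⇒ fSe ⇒ feLe ⇒ fefLe ⇒ feffLe ⇒ fefffLe ⇒ feffffLe ⇒ fefffffLe ⇒ feffffffLe ⇒ fefffffffe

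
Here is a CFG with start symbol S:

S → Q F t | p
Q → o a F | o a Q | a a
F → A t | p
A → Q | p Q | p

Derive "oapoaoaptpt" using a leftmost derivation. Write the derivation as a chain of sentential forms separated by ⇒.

S ⇒ QFt   [S → Q F t]
QFt ⇒ oaFFt   [Q → o a F]
oaFFt ⇒ oaAtFt   [F → A t]
oaAtFt ⇒ oapQtFt   [A → p Q]
oapQtFt ⇒ oapoaQtFt   [Q → o a Q]
oapoaQtFt ⇒ oapoaoaFtFt   [Q → o a F]
oapoaoaFtFt ⇒ oapoaoaptFt   [F → p]
oapoaoaptFt ⇒ oapoaoaptpt   [F → p]

S ⇒ QFt ⇒ oaFFt ⇒ oaAtFt ⇒ oapQtFt ⇒ oapoaQtFt ⇒ oapoaoaFtFt ⇒ oapoaoaptFt ⇒ oapoaoaptpt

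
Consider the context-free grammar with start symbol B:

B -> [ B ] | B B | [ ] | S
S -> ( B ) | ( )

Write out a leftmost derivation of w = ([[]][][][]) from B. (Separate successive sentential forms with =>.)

B => S   [B -> S]
S => (B)   [S -> ( B )]
(B) => (BB)   [B -> B B]
(BB) => (BBB)   [B -> B B]
(BBB) => (BBBB)   [B -> B B]
(BBBB) => ([B]BBB)   [B -> [ B ]]
([B]BBB) => ([[]]BBB)   [B -> [ ]]
([[]]BBB) => ([[]][]BB)   [B -> [ ]]
([[]][]BB) => ([[]][][]B)   [B -> [ ]]
([[]][][]B) => ([[]][][][])   [B -> [ ]]

B => S => (B) => (BB) => (BBB) => (BBBB) => ([B]BBB) => ([[]]BBB) => ([[]][]BB) => ([[]][][]B) => ([[]][][][])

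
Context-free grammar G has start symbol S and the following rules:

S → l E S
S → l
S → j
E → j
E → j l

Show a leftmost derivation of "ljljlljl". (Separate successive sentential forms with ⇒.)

S ⇒ lES ⇒ ljS ⇒ ljlES ⇒ ljljlS ⇒ ljljllES ⇒ ljljlljS ⇒ ljljlljl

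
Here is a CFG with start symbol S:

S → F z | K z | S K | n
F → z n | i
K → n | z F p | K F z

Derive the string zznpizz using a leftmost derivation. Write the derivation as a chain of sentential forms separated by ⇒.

S ⇒ Kz   [S → K z]
Kz ⇒ KFzz   [K → K F z]
KFzz ⇒ zFpFzz   [K → z F p]
zFpFzz ⇒ zznpFzz   [F → z n]
zznpFzz ⇒ zznpizz   [F → i]

S⇒Kz⇒KFzz⇒zFpFzz⇒zznpFzz⇒zznpizz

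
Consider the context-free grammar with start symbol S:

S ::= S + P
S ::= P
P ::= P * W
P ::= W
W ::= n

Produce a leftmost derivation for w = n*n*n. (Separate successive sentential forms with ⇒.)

S ⇒ P ⇒ P*W ⇒ P*W*W ⇒ W*W*W ⇒ n*W*W ⇒ n*n*W ⇒ n*n*n

S ⇒ P   [S ::= P]
P ⇒ P*W   [P ::= P * W]
P*W ⇒ P*W*W   [P ::= P * W]
P*W*W ⇒ W*W*W   [P ::= W]
W*W*W ⇒ n*W*W   [W ::= n]
n*W*W ⇒ n*n*W   [W ::= n]
n*n*W ⇒ n*n*n   [W ::= n]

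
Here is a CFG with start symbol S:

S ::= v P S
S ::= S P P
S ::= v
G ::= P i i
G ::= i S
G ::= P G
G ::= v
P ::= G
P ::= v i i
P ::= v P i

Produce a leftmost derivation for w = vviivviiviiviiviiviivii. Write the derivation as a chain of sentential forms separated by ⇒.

S ⇒ SPP ⇒ SPPPP ⇒ SPPPPPP ⇒ vPSPPPPPP ⇒ vviiSPPPPPP ⇒ vviivPPPPPP ⇒ vviivviiPPPPP ⇒ vviivviiviiPPPP ⇒ vviivviiviiviiPPP ⇒ vviivviiviiviiviiPP ⇒ vviivviiviiviiviiviiP ⇒ vviivviiviiviiviiviivii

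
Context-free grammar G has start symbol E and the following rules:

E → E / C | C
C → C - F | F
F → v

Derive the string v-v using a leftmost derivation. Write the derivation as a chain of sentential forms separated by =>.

E => C => C-F => F-F => v-F => v-v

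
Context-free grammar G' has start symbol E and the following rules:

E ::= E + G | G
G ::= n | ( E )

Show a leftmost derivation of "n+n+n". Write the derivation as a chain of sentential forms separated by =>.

E => E+G   [E ::= E + G]
E+G => E+G+G   [E ::= E + G]
E+G+G => G+G+G   [E ::= G]
G+G+G => n+G+G   [G ::= n]
n+G+G => n+n+G   [G ::= n]
n+n+G => n+n+n   [G ::= n]

E => E+G => E+G+G => G+G+G => n+G+G => n+n+G => n+n+n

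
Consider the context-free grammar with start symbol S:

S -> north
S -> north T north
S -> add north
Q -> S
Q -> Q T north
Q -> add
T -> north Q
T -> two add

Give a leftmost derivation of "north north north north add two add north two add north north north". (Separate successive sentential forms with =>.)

S => north T north => north north Q north => north north S north => north north north T north north => north north north north Q north north => north north north north Q T north north north => north north north north Q T north T north north north => north north north north add T north T north north north => north north north north add two add north T north north north => north north north north add two add north two add north north north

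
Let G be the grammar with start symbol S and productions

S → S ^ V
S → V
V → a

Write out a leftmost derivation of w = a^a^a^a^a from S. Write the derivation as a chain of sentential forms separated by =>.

S => S^V   [S → S ^ V]
S^V => S^V^V   [S → S ^ V]
S^V^V => S^V^V^V   [S → S ^ V]
S^V^V^V => S^V^V^V^V   [S → S ^ V]
S^V^V^V^V => V^V^V^V^V   [S → V]
V^V^V^V^V => a^V^V^V^V   [V → a]
a^V^V^V^V => a^a^V^V^V   [V → a]
a^a^V^V^V => a^a^a^V^V   [V → a]
a^a^a^V^V => a^a^a^a^V   [V → a]
a^a^a^a^V => a^a^a^a^a   [V → a]

S => S^V => S^V^V => S^V^V^V => S^V^V^V^V => V^V^V^V^V => a^V^V^V^V => a^a^V^V^V => a^a^a^V^V => a^a^a^a^V => a^a^a^a^a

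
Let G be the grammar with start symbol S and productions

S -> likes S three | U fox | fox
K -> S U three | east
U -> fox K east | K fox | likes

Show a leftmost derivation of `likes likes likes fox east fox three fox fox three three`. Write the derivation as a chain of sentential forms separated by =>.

S => likes S three => likes likes S three three => likes likes U fox three three => likes likes K fox fox three three => likes likes S U three fox fox three three => likes likes U fox U three fox fox three three => likes likes likes fox U three fox fox three three => likes likes likes fox K fox three fox fox three three => likes likes likes fox east fox three fox fox three three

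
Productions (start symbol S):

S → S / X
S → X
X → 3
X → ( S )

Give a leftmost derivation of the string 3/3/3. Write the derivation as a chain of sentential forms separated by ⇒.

S ⇒ S/X ⇒ S/X/X ⇒ X/X/X ⇒ 3/X/X ⇒ 3/3/X ⇒ 3/3/3

S ⇒ S/X   [S → S / X]
S/X ⇒ S/X/X   [S → S / X]
S/X/X ⇒ X/X/X   [S → X]
X/X/X ⇒ 3/X/X   [X → 3]
3/X/X ⇒ 3/3/X   [X → 3]
3/3/X ⇒ 3/3/3   [X → 3]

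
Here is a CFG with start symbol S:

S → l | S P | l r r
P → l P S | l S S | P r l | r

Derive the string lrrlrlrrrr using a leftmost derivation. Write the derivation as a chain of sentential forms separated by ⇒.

S ⇒ SP   [S → S P]
SP ⇒ SPP   [S → S P]
SPP ⇒ SPPP   [S → S P]
SPPP ⇒ lrrPPP   [S → l r r]
lrrPPP ⇒ lrrlPSPP   [P → l P S]
lrrlPSPP ⇒ lrrlrSPP   [P → r]
lrrlrSPP ⇒ lrrlrlrrPP   [S → l r r]
lrrlrlrrPP ⇒ lrrlrlrrrP   [P → r]
lrrlrlrrrP ⇒ lrrlrlrrrr   [P → r]

S ⇒ SP ⇒ SPP ⇒ SPPP ⇒ lrrPPP ⇒ lrrlPSPP ⇒ lrrlrSPP ⇒ lrrlrlrrPP ⇒ lrrlrlrrrP ⇒ lrrlrlrrrr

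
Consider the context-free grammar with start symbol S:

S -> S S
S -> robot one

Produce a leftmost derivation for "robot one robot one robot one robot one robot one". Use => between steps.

S => S S => S S S => S S S S => S S S S S => robot one S S S S => robot one robot one S S S => robot one robot one robot one S S => robot one robot one robot one robot one S => robot one robot one robot one robot one robot one

S => S S   [S -> S S]
S S => S S S   [S -> S S]
S S S => S S S S   [S -> S S]
S S S S => S S S S S   [S -> S S]
S S S S S => robot one S S S S   [S -> robot one]
robot one S S S S => robot one robot one S S S   [S -> robot one]
robot one robot one S S S => robot one robot one robot one S S   [S -> robot one]
robot one robot one robot one S S => robot one robot one robot one robot one S   [S -> robot one]
robot one robot one robot one robot one S => robot one robot one robot one robot one robot one   [S -> robot one]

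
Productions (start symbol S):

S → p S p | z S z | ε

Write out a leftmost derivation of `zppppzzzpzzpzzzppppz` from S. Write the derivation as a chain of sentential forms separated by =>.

S=>zSz=>zpSpz=>zppSppz=>zpppSpppz=>zppppSppppz=>zppppzSzppppz=>zppppzzSzzppppz=>zppppzzzSzzzppppz=>zppppzzzpSpzzzppppz=>zppppzzzpzSzpzzzppppz=>zppppzzzpzzpzzzppppz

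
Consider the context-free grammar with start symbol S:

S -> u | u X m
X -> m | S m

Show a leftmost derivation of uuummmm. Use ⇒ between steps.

S ⇒ uXm   [S -> u X m]
uXm ⇒ uSmm   [X -> S m]
uSmm ⇒ uuXmmm   [S -> u X m]
uuXmmm ⇒ uuSmmmm   [X -> S m]
uuSmmmm ⇒ uuummmm   [S -> u]

S ⇒ uXm ⇒ uSmm ⇒ uuXmmm ⇒ uuSmmmm ⇒ uuummmm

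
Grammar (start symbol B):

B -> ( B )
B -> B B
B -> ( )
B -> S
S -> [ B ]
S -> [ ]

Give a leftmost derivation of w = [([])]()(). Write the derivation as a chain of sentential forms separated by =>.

B => BB => BBB => SBB => [B]BB => [(B)]BB => [(S)]BB => [([])]BB => [([])]()B => [([])]()()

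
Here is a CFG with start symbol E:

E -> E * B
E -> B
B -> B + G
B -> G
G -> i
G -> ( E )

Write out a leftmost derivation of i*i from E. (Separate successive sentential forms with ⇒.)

E ⇒ E*B ⇒ B*B ⇒ G*B ⇒ i*B ⇒ i*G ⇒ i*i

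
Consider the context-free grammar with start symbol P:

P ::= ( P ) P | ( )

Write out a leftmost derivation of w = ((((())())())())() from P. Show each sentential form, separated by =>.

P => (P)P => ((P)P)P => (((P)P)P)P => ((((P)P)P)P)P => ((((())P)P)P)P => ((((())())P)P)P => ((((())())())P)P => ((((())())())())P => ((((())())())())()

P => (P)P   [P ::= ( P ) P]
(P)P => ((P)P)P   [P ::= ( P ) P]
((P)P)P => (((P)P)P)P   [P ::= ( P ) P]
(((P)P)P)P => ((((P)P)P)P)P   [P ::= ( P ) P]
((((P)P)P)P)P => ((((())P)P)P)P   [P ::= ( )]
((((())P)P)P)P => ((((())())P)P)P   [P ::= ( )]
((((())())P)P)P => ((((())())())P)P   [P ::= ( )]
((((())())())P)P => ((((())())())())P   [P ::= ( )]
((((())())())())P => ((((())())())())()   [P ::= ( )]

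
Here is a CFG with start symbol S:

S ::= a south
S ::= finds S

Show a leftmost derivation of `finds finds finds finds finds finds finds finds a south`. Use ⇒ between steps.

S ⇒ finds S ⇒ finds finds S ⇒ finds finds finds S ⇒ finds finds finds finds S ⇒ finds finds finds finds finds S ⇒ finds finds finds finds finds finds S ⇒ finds finds finds finds finds finds finds S ⇒ finds finds finds finds finds finds finds finds S ⇒ finds finds finds finds finds finds finds finds a south

S ⇒ finds S   [S ::= finds S]
finds S ⇒ finds finds S   [S ::= finds S]
finds finds S ⇒ finds finds finds S   [S ::= finds S]
finds finds finds S ⇒ finds finds finds finds S   [S ::= finds S]
finds finds finds finds S ⇒ finds finds finds finds finds S   [S ::= finds S]
finds finds finds finds finds S ⇒ finds finds finds finds finds finds S   [S ::= finds S]
finds finds finds finds finds finds S ⇒ finds finds finds finds finds finds finds S   [S ::= finds S]
finds finds finds finds finds finds finds S ⇒ finds finds finds finds finds finds finds finds S   [S ::= finds S]
finds finds finds finds finds finds finds finds S ⇒ finds finds finds finds finds finds finds finds a south   [S ::= a south]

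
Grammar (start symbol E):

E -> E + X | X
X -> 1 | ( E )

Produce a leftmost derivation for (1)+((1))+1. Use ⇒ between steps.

E ⇒ E+X   [E -> E + X]
E+X ⇒ E+X+X   [E -> E + X]
E+X+X ⇒ X+X+X   [E -> X]
X+X+X ⇒ (E)+X+X   [X -> ( E )]
(E)+X+X ⇒ (X)+X+X   [E -> X]
(X)+X+X ⇒ (1)+X+X   [X -> 1]
(1)+X+X ⇒ (1)+(E)+X   [X -> ( E )]
(1)+(E)+X ⇒ (1)+(X)+X   [E -> X]
(1)+(X)+X ⇒ (1)+((E))+X   [X -> ( E )]
(1)+((E))+X ⇒ (1)+((X))+X   [E -> X]
(1)+((X))+X ⇒ (1)+((1))+X   [X -> 1]
(1)+((1))+X ⇒ (1)+((1))+1   [X -> 1]

E⇒E+X⇒E+X+X⇒X+X+X⇒(E)+X+X⇒(X)+X+X⇒(1)+X+X⇒(1)+(E)+X⇒(1)+(X)+X⇒(1)+((E))+X⇒(1)+((X))+X⇒(1)+((1))+X⇒(1)+((1))+1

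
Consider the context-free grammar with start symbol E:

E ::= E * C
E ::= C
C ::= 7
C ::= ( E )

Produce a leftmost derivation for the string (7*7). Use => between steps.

E => C   [E ::= C]
C => (E)   [C ::= ( E )]
(E) => (E*C)   [E ::= E * C]
(E*C) => (C*C)   [E ::= C]
(C*C) => (7*C)   [C ::= 7]
(7*C) => (7*7)   [C ::= 7]

E=>C=>(E)=>(E*C)=>(C*C)=>(7*C)=>(7*7)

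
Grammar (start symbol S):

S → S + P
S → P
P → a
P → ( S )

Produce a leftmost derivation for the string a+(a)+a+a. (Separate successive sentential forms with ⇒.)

S ⇒ S+P ⇒ S+P+P ⇒ S+P+P+P ⇒ P+P+P+P ⇒ a+P+P+P ⇒ a+(S)+P+P ⇒ a+(P)+P+P ⇒ a+(a)+P+P ⇒ a+(a)+a+P ⇒ a+(a)+a+a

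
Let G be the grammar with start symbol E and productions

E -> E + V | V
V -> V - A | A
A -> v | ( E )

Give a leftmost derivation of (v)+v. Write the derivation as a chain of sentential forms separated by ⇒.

E ⇒ E+V   [E -> E + V]
E+V ⇒ V+V   [E -> V]
V+V ⇒ A+V   [V -> A]
A+V ⇒ (E)+V   [A -> ( E )]
(E)+V ⇒ (V)+V   [E -> V]
(V)+V ⇒ (A)+V   [V -> A]
(A)+V ⇒ (v)+V   [A -> v]
(v)+V ⇒ (v)+A   [V -> A]
(v)+A ⇒ (v)+v   [A -> v]

E ⇒ E+V ⇒ V+V ⇒ A+V ⇒ (E)+V ⇒ (V)+V ⇒ (A)+V ⇒ (v)+V ⇒ (v)+A ⇒ (v)+v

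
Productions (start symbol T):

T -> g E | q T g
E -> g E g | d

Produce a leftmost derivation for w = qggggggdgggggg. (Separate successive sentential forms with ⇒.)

T⇒qTg⇒qgEg⇒qggEgg⇒qgggEggg⇒qggggEgggg⇒qgggggEggggg⇒qggggggEgggggg⇒qggggggdgggggg

T ⇒ qTg   [T -> q T g]
qTg ⇒ qgEg   [T -> g E]
qgEg ⇒ qggEgg   [E -> g E g]
qggEgg ⇒ qgggEggg   [E -> g E g]
qgggEggg ⇒ qggggEgggg   [E -> g E g]
qggggEgggg ⇒ qgggggEggggg   [E -> g E g]
qgggggEggggg ⇒ qggggggEgggggg   [E -> g E g]
qggggggEgggggg ⇒ qggggggdgggggg   [E -> d]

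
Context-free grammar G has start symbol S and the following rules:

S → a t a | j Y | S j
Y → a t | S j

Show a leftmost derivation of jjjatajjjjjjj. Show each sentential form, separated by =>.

S => Sj => jYj => jSjj => jSjjj => jjYjjj => jjSjjjj => jjSjjjjj => jjSjjjjjj => jjjYjjjjjj => jjjSjjjjjjj => jjjatajjjjjjj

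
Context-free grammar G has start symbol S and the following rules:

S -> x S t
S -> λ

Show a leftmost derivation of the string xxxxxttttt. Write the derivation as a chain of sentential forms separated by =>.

S => xSt => xxStt => xxxSttt => xxxxStttt => xxxxxSttttt => xxxxxttttt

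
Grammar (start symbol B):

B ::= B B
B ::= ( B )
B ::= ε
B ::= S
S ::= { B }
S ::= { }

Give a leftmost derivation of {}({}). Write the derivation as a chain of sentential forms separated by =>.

B=>BB=>SB=>{}B=>{}(B)=>{}(S)=>{}({})

B => BB   [B ::= B B]
BB => SB   [B ::= S]
SB => {}B   [S ::= { }]
{}B => {}(B)   [B ::= ( B )]
{}(B) => {}(S)   [B ::= S]
{}(S) => {}({})   [S ::= { }]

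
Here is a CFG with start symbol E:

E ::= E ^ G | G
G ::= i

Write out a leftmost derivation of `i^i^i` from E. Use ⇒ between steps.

E ⇒ E^G   [E ::= E ^ G]
E^G ⇒ E^G^G   [E ::= E ^ G]
E^G^G ⇒ G^G^G   [E ::= G]
G^G^G ⇒ i^G^G   [G ::= i]
i^G^G ⇒ i^i^G   [G ::= i]
i^i^G ⇒ i^i^i   [G ::= i]

E ⇒ E^G ⇒ E^G^G ⇒ G^G^G ⇒ i^G^G ⇒ i^i^G ⇒ i^i^i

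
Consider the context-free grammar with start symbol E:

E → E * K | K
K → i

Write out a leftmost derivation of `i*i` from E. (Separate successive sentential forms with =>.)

E => E*K => K*K => i*K => i*i

E => E*K   [E → E * K]
E*K => K*K   [E → K]
K*K => i*K   [K → i]
i*K => i*i   [K → i]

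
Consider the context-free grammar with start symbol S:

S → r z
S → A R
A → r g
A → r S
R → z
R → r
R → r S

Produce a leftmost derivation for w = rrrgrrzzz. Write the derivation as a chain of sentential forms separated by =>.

S => AR   [S → A R]
AR => rSR   [A → r S]
rSR => rARR   [S → A R]
rARR => rrSRR   [A → r S]
rrSRR => rrARRR   [S → A R]
rrARRR => rrrgRRR   [A → r g]
rrrgRRR => rrrgrSRR   [R → r S]
rrrgrSRR => rrrgrrzRR   [S → r z]
rrrgrrzRR => rrrgrrzzR   [R → z]
rrrgrrzzR => rrrgrrzzz   [R → z]

S => AR => rSR => rARR => rrSRR => rrARRR => rrrgRRR => rrrgrSRR => rrrgrrzRR => rrrgrrzzR => rrrgrrzzz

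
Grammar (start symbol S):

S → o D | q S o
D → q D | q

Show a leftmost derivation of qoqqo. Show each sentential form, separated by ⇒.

S ⇒ qSo ⇒ qoDo ⇒ qoqDo ⇒ qoqqo

S ⇒ qSo   [S → q S o]
qSo ⇒ qoDo   [S → o D]
qoDo ⇒ qoqDo   [D → q D]
qoqDo ⇒ qoqqo   [D → q]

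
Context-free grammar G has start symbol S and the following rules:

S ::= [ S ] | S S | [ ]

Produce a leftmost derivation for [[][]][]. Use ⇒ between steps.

S ⇒ SS   [S ::= S S]
SS ⇒ [S]S   [S ::= [ S ]]
[S]S ⇒ [SS]S   [S ::= S S]
[SS]S ⇒ [[]S]S   [S ::= [ ]]
[[]S]S ⇒ [[][]]S   [S ::= [ ]]
[[][]]S ⇒ [[][]][]   [S ::= [ ]]

S ⇒ SS ⇒ [S]S ⇒ [SS]S ⇒ [[]S]S ⇒ [[][]]S ⇒ [[][]][]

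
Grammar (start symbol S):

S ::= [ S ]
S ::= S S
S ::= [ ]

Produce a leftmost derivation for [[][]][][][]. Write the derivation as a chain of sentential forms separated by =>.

S => SS => SSS => SSSS => [S]SSS => [SS]SSS => [[]S]SSS => [[][]]SSS => [[][]][]SS => [[][]][][]S => [[][]][][][]

S => SS   [S ::= S S]
SS => SSS   [S ::= S S]
SSS => SSSS   [S ::= S S]
SSSS => [S]SSS   [S ::= [ S ]]
[S]SSS => [SS]SSS   [S ::= S S]
[SS]SSS => [[]S]SSS   [S ::= [ ]]
[[]S]SSS => [[][]]SSS   [S ::= [ ]]
[[][]]SSS => [[][]][]SS   [S ::= [ ]]
[[][]][]SS => [[][]][][]S   [S ::= [ ]]
[[][]][][]S => [[][]][][][]   [S ::= [ ]]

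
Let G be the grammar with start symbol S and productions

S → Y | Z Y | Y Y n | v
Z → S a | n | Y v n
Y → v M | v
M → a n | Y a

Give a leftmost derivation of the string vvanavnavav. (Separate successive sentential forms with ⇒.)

S⇒ZY⇒SaY⇒ZYaY⇒SaYaY⇒YYnaYaY⇒vMYnaYaY⇒vYaYnaYaY⇒vvMaYnaYaY⇒vvanaYnaYaY⇒vvanavnaYaY⇒vvanavnavaY⇒vvanavnavav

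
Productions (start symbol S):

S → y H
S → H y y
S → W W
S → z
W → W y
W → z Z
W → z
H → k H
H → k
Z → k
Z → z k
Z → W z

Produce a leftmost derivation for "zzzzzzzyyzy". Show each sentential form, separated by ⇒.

S ⇒ WW   [S → W W]
WW ⇒ zW   [W → z]
zW ⇒ zWy   [W → W y]
zWy ⇒ zzZy   [W → z Z]
zzZy ⇒ zzWzy   [Z → W z]
zzWzy ⇒ zzWyzy   [W → W y]
zzWyzy ⇒ zzWyyzy   [W → W y]
zzWyyzy ⇒ zzzZyyzy   [W → z Z]
zzzZyyzy ⇒ zzzWzyyzy   [Z → W z]
zzzWzyyzy ⇒ zzzzZzyyzy   [W → z Z]
zzzzZzyyzy ⇒ zzzzWzzyyzy   [Z → W z]
zzzzWzzyyzy ⇒ zzzzzzzyyzy   [W → z]

S⇒WW⇒zW⇒zWy⇒zzZy⇒zzWzy⇒zzWyzy⇒zzWyyzy⇒zzzZyyzy⇒zzzWzyyzy⇒zzzzZzyyzy⇒zzzzWzzyyzy⇒zzzzzzzyyzy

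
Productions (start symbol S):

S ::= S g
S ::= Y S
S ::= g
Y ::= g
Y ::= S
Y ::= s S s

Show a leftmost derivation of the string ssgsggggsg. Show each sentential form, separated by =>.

S => YS   [S ::= Y S]
YS => sSsS   [Y ::= s S s]
sSsS => sSgsS   [S ::= S g]
sSgsS => sYSgsS   [S ::= Y S]
sYSgsS => ssSsSgsS   [Y ::= s S s]
ssSsSgsS => ssgsSgsS   [S ::= g]
ssgsSgsS => ssgsYSgsS   [S ::= Y S]
ssgsYSgsS => ssgsSSgsS   [Y ::= S]
ssgsSSgsS => ssgsSgSgsS   [S ::= S g]
ssgsSgSgsS => ssgsggSgsS   [S ::= g]
ssgsggSgsS => ssgsggggsS   [S ::= g]
ssgsggggsS => ssgsggggsg   [S ::= g]

S => YS => sSsS => sSgsS => sYSgsS => ssSsSgsS => ssgsSgsS => ssgsYSgsS => ssgsSSgsS => ssgsSgSgsS => ssgsggSgsS => ssgsggggsS => ssgsggggsg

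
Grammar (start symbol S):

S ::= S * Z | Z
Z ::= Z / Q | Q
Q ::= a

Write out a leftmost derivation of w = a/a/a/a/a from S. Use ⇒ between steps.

S ⇒ Z ⇒ Z/Q ⇒ Z/Q/Q ⇒ Z/Q/Q/Q ⇒ Z/Q/Q/Q/Q ⇒ Q/Q/Q/Q/Q ⇒ a/Q/Q/Q/Q ⇒ a/a/Q/Q/Q ⇒ a/a/a/Q/Q ⇒ a/a/a/a/Q ⇒ a/a/a/a/a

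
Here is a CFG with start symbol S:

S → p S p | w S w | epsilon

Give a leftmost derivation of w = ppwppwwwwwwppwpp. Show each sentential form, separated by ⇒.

S ⇒ pSp   [S → p S p]
pSp ⇒ ppSpp   [S → p S p]
ppSpp ⇒ ppwSwpp   [S → w S w]
ppwSwpp ⇒ ppwpSpwpp   [S → p S p]
ppwpSpwpp ⇒ ppwppSppwpp   [S → p S p]
ppwppSppwpp ⇒ ppwppwSwppwpp   [S → w S w]
ppwppwSwppwpp ⇒ ppwppwwSwwppwpp   [S → w S w]
ppwppwwSwwppwpp ⇒ ppwppwwwSwwwppwpp   [S → w S w]
ppwppwwwSwwwppwpp ⇒ ppwppwwwwwwppwpp   [S → epsilon]

S⇒pSp⇒ppSpp⇒ppwSwpp⇒ppwpSpwpp⇒ppwppSppwpp⇒ppwppwSwppwpp⇒ppwppwwSwwppwpp⇒ppwppwwwSwwwppwpp⇒ppwppwwwwwwppwpp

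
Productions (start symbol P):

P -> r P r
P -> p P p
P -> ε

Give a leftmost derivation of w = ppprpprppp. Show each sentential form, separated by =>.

P => pPp => ppPpp => pppPppp => ppprPrppp => ppprpPprppp => ppprpprppp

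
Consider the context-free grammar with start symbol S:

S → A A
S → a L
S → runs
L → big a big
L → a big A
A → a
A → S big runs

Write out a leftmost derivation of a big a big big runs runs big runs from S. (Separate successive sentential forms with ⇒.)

S ⇒ A A ⇒ S big runs A ⇒ a L big runs A ⇒ a big a big big runs A ⇒ a big a big big runs S big runs ⇒ a big a big big runs runs big runs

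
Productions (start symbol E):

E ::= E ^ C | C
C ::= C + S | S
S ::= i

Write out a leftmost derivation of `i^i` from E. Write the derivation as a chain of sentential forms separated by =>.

E => E^C   [E ::= E ^ C]
E^C => C^C   [E ::= C]
C^C => S^C   [C ::= S]
S^C => i^C   [S ::= i]
i^C => i^S   [C ::= S]
i^S => i^i   [S ::= i]

E => E^C => C^C => S^C => i^C => i^S => i^i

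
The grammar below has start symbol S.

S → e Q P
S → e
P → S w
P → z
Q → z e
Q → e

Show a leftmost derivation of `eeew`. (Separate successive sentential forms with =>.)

S => eQP => eeP => eeSw => eeew

S => eQP   [S → e Q P]
eQP => eeP   [Q → e]
eeP => eeSw   [P → S w]
eeSw => eeew   [S → e]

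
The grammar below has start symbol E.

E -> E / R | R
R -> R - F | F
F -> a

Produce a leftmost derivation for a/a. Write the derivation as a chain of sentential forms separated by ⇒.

E ⇒ E/R ⇒ R/R ⇒ F/R ⇒ a/R ⇒ a/F ⇒ a/a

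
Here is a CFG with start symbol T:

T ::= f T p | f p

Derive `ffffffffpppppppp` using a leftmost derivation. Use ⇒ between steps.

T ⇒ fTp ⇒ ffTpp ⇒ fffTppp ⇒ ffffTpppp ⇒ fffffTppppp ⇒ ffffffTpppppp ⇒ fffffffTppppppp ⇒ ffffffffpppppppp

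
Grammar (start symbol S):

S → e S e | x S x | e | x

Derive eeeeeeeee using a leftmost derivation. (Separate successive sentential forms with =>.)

S => eSe => eeSee => eeeSeee => eeeeSeeee => eeeeeeeee

S => eSe   [S → e S e]
eSe => eeSee   [S → e S e]
eeSee => eeeSeee   [S → e S e]
eeeSeee => eeeeSeeee   [S → e S e]
eeeeSeeee => eeeeeeeee   [S → e]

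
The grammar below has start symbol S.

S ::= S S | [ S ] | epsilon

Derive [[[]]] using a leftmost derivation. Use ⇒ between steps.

S ⇒ SS ⇒ SSS ⇒ [S]SS ⇒ [SS]SS ⇒ [[S]S]SS ⇒ [[SS]S]SS ⇒ [[[S]S]S]SS ⇒ [[[]S]S]SS ⇒ [[[]]S]SS ⇒ [[[]]]SS ⇒ [[[]]]S ⇒ [[[]]]

S ⇒ SS   [S ::= S S]
SS ⇒ SSS   [S ::= S S]
SSS ⇒ [S]SS   [S ::= [ S ]]
[S]SS ⇒ [SS]SS   [S ::= S S]
[SS]SS ⇒ [[S]S]SS   [S ::= [ S ]]
[[S]S]SS ⇒ [[SS]S]SS   [S ::= S S]
[[SS]S]SS ⇒ [[[S]S]S]SS   [S ::= [ S ]]
[[[S]S]S]SS ⇒ [[[]S]S]SS   [S ::= epsilon]
[[[]S]S]SS ⇒ [[[]]S]SS   [S ::= epsilon]
[[[]]S]SS ⇒ [[[]]]SS   [S ::= epsilon]
[[[]]]SS ⇒ [[[]]]S   [S ::= epsilon]
[[[]]]S ⇒ [[[]]]   [S ::= epsilon]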